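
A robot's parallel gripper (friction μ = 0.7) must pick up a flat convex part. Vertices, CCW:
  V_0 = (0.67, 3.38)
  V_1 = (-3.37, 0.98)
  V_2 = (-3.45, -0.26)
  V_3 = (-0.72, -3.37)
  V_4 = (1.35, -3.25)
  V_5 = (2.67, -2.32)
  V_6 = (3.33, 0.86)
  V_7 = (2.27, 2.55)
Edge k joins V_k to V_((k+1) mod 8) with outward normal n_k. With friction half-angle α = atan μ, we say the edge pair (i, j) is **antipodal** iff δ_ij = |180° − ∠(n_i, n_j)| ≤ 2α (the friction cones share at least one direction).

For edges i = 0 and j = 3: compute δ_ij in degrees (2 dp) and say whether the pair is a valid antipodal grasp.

δ = 27.40°, valid

α = atan 0.7 = 34.99°;  2α = 69.98°
edge 0: e_0 = (-4.04, -2.40);  n_0 = (-0.5107, +0.8597)
edge 3: e_3 = (+2.07, +0.12);  n_3 = (+0.0579, -0.9983)
∠(n_0, n_3) = 152.60°
δ = |180° − 152.60°| = 27.40°
27.40° ≤ 2α = 69.98°  →  valid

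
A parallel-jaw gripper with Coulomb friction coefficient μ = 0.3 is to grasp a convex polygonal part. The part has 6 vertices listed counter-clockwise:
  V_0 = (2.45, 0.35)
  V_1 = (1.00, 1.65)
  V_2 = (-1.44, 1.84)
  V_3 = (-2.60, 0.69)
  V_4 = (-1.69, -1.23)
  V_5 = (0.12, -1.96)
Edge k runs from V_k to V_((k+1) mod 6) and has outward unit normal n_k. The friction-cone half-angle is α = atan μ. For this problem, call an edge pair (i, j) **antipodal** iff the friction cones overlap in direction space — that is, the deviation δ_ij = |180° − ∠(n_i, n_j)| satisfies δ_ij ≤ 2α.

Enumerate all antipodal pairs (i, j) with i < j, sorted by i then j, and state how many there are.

count = 4; pairs: (0,3), (0,4), (1,4), (2,5)

α = atan 0.3 = 16.70°;  2α = 33.40°
n_0 = (+0.6675, +0.7446)
n_1 = (+0.0776, +0.9970)
n_2 = (-0.7040, +0.7102)
n_3 = (-0.9036, -0.4283)
n_4 = (-0.3740, -0.9274)
n_5 = (+0.7041, -0.7101)
  (0,1): δ = 142.57°  ·
  (0,2): δ = 93.37°  ·
  (0,3): δ = 22.76°  ✓
  (0,4): δ = 19.91°  ✓
  (0,5): δ = 86.63°  ·
  (1,2): δ = 130.80°  ·
  (1,3): δ = 60.19°  ·
  (1,4): δ = 17.51°  ✓
  (1,5): δ = 49.21°  ·
  (2,3): δ = 109.39°  ·
  (2,4): δ = 66.72°  ·
  (2,5): δ = 0.00°  ✓
  (3,4): δ = 137.32°  ·
  (3,5): δ = 70.61°  ·
  (4,5): δ = 113.28°  ·
antipodal pairs: 4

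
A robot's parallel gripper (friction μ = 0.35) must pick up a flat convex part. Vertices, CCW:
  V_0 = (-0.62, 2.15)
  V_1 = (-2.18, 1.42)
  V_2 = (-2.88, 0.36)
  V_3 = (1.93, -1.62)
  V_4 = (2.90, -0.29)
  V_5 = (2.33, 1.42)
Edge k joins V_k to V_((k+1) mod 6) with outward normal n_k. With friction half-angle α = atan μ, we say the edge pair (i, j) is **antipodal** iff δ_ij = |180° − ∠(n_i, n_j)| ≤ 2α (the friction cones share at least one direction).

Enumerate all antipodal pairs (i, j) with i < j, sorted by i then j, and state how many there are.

α = atan 0.35 = 19.29°;  2α = 38.58°
n_0 = (-0.4238, +0.9057)
n_1 = (-0.8345, +0.5511)
n_2 = (-0.3807, -0.9247)
n_3 = (+0.8079, -0.5893)
n_4 = (+0.9487, +0.3162)
n_5 = (+0.2402, +0.9707)
  (0,1): δ = 148.52°  ·
  (0,2): δ = 47.45°  ·
  (0,3): δ = 28.82°  ✓
  (0,4): δ = 83.36°  ·
  (0,5): δ = 141.02°  ·
  (1,2): δ = 78.93°  ·
  (1,3): δ = 2.66°  ✓
  (1,4): δ = 51.87°  ·
  (1,5): δ = 109.54°  ·
  (2,3): δ = 103.73°  ·
  (2,4): δ = 49.19°  ·
  (2,5): δ = 8.48°  ✓
  (3,4): δ = 125.46°  ·
  (3,5): δ = 67.79°  ·
  (4,5): δ = 122.33°  ·
antipodal pairs: 3

count = 3; pairs: (0,3), (1,3), (2,5)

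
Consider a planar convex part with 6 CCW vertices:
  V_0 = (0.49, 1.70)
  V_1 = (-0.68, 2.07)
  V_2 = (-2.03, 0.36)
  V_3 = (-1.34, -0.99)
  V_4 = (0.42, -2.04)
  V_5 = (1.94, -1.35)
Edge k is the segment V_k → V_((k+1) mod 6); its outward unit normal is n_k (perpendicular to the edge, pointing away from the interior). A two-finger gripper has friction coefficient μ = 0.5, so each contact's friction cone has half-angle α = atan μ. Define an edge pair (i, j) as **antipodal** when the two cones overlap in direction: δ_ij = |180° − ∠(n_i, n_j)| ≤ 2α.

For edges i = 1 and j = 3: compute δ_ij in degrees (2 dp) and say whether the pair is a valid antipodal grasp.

δ = 82.53°, invalid

α = atan 0.5 = 26.57°;  2α = 53.13°
edge 1: e_1 = (-1.35, -1.71);  n_1 = (-0.7849, +0.6196)
edge 3: e_3 = (+1.76, -1.05);  n_3 = (-0.5123, -0.8588)
∠(n_1, n_3) = 97.47°
δ = |180° − 97.47°| = 82.53°
82.53° > 2α = 53.13°  →  invalid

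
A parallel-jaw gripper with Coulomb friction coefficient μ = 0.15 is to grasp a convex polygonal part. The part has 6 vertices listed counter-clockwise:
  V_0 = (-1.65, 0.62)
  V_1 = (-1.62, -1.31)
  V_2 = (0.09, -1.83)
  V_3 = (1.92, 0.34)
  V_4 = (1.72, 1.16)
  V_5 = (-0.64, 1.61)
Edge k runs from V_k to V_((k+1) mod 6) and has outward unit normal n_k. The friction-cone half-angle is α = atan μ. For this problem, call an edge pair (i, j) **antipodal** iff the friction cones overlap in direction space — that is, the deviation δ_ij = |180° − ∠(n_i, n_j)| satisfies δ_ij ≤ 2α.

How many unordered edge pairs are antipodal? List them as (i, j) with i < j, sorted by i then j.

count = 3; pairs: (0,3), (1,4), (2,5)

α = atan 0.15 = 8.53°;  2α = 17.06°
n_0 = (-0.9999, -0.0155)
n_1 = (-0.2909, -0.9567)
n_2 = (+0.7645, -0.6447)
n_3 = (+0.9715, +0.2370)
n_4 = (+0.1873, +0.9823)
n_5 = (-0.7000, +0.7141)
  (0,1): δ = 107.80°  ·
  (0,2): δ = 41.03°  ·
  (0,3): δ = 12.82°  ✓
  (0,4): δ = 78.31°  ·
  (0,5): δ = 133.54°  ·
  (1,2): δ = 113.23°  ·
  (1,3): δ = 59.38°  ·
  (1,4): δ = 6.12°  ✓
  (1,5): δ = 61.34°  ·
  (2,3): δ = 126.15°  ·
  (2,4): δ = 60.65°  ·
  (2,5): δ = 5.43°  ✓
  (3,4): δ = 114.50°  ·
  (3,5): δ = 59.28°  ·
  (4,5): δ = 124.78°  ·
antipodal pairs: 3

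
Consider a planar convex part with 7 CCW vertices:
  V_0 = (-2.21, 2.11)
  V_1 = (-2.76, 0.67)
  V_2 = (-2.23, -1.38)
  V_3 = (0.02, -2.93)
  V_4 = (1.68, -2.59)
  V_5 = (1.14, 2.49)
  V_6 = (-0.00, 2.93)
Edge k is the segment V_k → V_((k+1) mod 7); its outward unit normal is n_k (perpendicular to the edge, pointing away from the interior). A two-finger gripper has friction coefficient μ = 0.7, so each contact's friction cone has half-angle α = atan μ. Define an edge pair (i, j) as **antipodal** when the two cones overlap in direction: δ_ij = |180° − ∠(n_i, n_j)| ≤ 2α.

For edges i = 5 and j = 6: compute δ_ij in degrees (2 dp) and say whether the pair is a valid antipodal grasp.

α = atan 0.7 = 34.99°;  2α = 69.98°
edge 5: e_5 = (-1.14, +0.44);  n_5 = (+0.3601, +0.9329)
edge 6: e_6 = (-2.21, -0.82);  n_6 = (-0.3479, +0.9375)
∠(n_5, n_6) = 41.46°
δ = |180° − 41.46°| = 138.54°
138.54° > 2α = 69.98°  →  invalid

δ = 138.54°, invalid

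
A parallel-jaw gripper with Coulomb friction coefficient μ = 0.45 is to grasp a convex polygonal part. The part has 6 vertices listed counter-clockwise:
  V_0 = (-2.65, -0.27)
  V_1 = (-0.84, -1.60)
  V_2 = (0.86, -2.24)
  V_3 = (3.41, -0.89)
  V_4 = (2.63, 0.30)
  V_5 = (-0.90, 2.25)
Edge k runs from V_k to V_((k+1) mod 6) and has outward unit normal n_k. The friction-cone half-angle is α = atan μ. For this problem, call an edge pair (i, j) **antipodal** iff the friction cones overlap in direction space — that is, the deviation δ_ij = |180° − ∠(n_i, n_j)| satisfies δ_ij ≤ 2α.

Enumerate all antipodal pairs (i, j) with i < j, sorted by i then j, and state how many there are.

α = atan 0.45 = 24.23°;  2α = 48.46°
n_0 = (-0.5921, -0.8058)
n_1 = (-0.3523, -0.9359)
n_2 = (+0.4679, -0.8838)
n_3 = (+0.8364, +0.5482)
n_4 = (+0.4835, +0.8753)
n_5 = (-0.8214, +0.5704)
  (0,1): δ = 164.32°  ·
  (0,2): δ = 115.79°  ·
  (0,3): δ = 20.45°  ✓
  (0,4): δ = 7.39°  ✓
  (0,5): δ = 91.53°  ·
  (1,2): δ = 131.47°  ·
  (1,3): δ = 36.13°  ✓
  (1,4): δ = 8.29°  ✓
  (1,5): δ = 75.85°  ·
  (2,3): δ = 84.65°  ·
  (2,4): δ = 56.81°  ·
  (2,5): δ = 27.32°  ✓
  (3,4): δ = 152.16°  ·
  (3,5): δ = 68.02°  ·
  (4,5): δ = 95.86°  ·
antipodal pairs: 5

count = 5; pairs: (0,3), (0,4), (1,3), (1,4), (2,5)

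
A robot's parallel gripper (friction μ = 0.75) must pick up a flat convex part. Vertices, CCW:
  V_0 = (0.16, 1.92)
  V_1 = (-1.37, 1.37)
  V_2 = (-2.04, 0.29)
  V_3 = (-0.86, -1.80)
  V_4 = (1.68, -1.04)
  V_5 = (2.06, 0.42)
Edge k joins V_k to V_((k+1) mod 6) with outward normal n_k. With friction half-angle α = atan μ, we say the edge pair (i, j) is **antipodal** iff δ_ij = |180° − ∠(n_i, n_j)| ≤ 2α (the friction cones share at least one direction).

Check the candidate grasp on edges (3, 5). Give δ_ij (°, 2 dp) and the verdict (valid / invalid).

α = atan 0.75 = 36.87°;  2α = 73.74°
edge 3: e_3 = (+2.54, +0.76);  n_3 = (+0.2867, -0.9580)
edge 5: e_5 = (-1.90, +1.50);  n_5 = (+0.6196, +0.7849)
∠(n_3, n_5) = 125.05°
δ = |180° − 125.05°| = 54.95°
54.95° ≤ 2α = 73.74°  →  valid

δ = 54.95°, valid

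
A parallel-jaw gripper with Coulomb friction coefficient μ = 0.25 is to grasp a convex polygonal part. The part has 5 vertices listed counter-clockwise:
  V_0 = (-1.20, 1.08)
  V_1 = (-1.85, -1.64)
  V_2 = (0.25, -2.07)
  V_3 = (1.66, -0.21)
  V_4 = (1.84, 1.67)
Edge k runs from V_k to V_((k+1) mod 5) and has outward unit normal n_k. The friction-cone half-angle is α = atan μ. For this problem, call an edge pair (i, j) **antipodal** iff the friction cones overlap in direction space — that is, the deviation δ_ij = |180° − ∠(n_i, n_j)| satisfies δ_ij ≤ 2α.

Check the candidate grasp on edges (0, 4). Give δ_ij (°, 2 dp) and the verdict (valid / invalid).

α = atan 0.25 = 14.04°;  2α = 28.07°
edge 0: e_0 = (-0.65, -2.72);  n_0 = (-0.9726, +0.2324)
edge 4: e_4 = (-3.04, -0.59);  n_4 = (-0.1905, +0.9817)
∠(n_0, n_4) = 65.58°
δ = |180° − 65.58°| = 114.42°
114.42° > 2α = 28.07°  →  invalid

δ = 114.42°, invalid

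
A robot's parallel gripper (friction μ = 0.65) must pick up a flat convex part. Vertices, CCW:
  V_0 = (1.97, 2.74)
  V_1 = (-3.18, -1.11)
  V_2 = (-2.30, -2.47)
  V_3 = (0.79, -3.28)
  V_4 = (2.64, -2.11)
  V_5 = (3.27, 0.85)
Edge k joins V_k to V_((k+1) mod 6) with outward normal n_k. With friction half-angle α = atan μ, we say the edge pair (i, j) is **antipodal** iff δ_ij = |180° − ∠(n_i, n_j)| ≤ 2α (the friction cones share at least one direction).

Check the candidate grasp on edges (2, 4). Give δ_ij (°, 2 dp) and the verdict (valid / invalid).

δ = 87.33°, invalid

α = atan 0.65 = 33.02°;  2α = 66.05°
edge 2: e_2 = (+3.09, -0.81);  n_2 = (-0.2536, -0.9673)
edge 4: e_4 = (+0.63, +2.96);  n_4 = (+0.9781, -0.2082)
∠(n_2, n_4) = 92.67°
δ = |180° − 92.67°| = 87.33°
87.33° > 2α = 66.05°  →  invalid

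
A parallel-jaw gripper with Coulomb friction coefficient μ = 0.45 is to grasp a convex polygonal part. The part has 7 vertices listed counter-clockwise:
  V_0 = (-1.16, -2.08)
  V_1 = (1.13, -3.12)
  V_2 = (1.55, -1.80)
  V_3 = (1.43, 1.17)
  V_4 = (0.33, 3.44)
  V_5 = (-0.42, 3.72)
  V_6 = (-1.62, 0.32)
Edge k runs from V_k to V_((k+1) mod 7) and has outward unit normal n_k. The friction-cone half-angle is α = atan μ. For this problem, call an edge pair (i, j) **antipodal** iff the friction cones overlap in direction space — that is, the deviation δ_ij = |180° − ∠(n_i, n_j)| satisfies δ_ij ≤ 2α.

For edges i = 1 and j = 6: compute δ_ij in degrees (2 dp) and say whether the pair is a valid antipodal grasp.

α = atan 0.45 = 24.23°;  2α = 48.46°
edge 1: e_1 = (+0.42, +1.32);  n_1 = (+0.9529, -0.3032)
edge 6: e_6 = (+0.46, -2.40);  n_6 = (-0.9821, -0.1882)
∠(n_1, n_6) = 151.50°
δ = |180° − 151.50°| = 28.50°
28.50° ≤ 2α = 48.46°  →  valid

δ = 28.50°, valid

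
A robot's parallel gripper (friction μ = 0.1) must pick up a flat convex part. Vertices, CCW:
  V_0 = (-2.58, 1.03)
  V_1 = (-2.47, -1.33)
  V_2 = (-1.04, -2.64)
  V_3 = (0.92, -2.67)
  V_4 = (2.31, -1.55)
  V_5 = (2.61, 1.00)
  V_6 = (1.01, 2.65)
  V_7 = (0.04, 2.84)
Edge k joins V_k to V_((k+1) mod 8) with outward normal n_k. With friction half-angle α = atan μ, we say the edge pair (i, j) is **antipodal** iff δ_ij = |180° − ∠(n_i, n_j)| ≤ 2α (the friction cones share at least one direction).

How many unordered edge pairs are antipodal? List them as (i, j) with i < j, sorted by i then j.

count = 4; pairs: (0,4), (1,5), (2,6), (3,7)

α = atan 0.1 = 5.71°;  2α = 11.42°
n_0 = (-0.9989, -0.0466)
n_1 = (-0.6755, -0.7374)
n_2 = (-0.0153, -0.9999)
n_3 = (+0.6274, -0.7787)
n_4 = (+0.9932, -0.1168)
n_5 = (+0.7179, +0.6961)
n_6 = (+0.1922, +0.9814)
n_7 = (-0.5684, +0.8228)
  (0,1): δ = 135.16°  ·
  (0,2): δ = 93.55°  ·
  (0,3): δ = 53.81°  ·
  (0,4): δ = 9.38°  ✓
  (0,5): δ = 41.45°  ·
  (0,6): δ = 76.25°  ·
  (0,7): δ = 121.97°  ·
  (1,2): δ = 138.38°  ·
  (1,3): δ = 98.65°  ·
  (1,4): δ = 54.22°  ·
  (1,5): δ = 3.39°  ✓
  (1,6): δ = 31.41°  ·
  (1,7): δ = 77.13°  ·
  (2,3): δ = 140.26°  ·
  (2,4): δ = 95.83°  ·
  (2,5): δ = 45.00°  ·
  (2,6): δ = 10.21°  ✓
  (2,7): δ = 35.52°  ·
  (3,4): δ = 135.57°  ·
  (3,5): δ = 84.74°  ·
  (3,6): δ = 49.94°  ·
  (3,7): δ = 4.22°  ✓
  (4,5): δ = 129.17°  ·
  (4,6): δ = 94.37°  ·
  (4,7): δ = 48.65°  ·
  (5,6): δ = 145.20°  ·
  (5,7): δ = 99.48°  ·
  (6,7): δ = 134.28°  ·
antipodal pairs: 4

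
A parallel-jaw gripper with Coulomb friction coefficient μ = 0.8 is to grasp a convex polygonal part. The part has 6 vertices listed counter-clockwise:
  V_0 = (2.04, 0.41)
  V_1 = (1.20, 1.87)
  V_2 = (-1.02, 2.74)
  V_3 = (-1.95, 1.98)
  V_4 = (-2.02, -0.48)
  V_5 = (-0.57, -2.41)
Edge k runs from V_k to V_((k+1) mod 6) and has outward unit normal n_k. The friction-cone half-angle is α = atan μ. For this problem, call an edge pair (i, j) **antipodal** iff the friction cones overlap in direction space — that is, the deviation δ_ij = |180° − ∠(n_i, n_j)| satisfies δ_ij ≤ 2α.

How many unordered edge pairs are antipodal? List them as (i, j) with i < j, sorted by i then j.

count = 7; pairs: (0,3), (0,4), (1,3), (1,4), (1,5), (2,5), (3,5)

α = atan 0.8 = 38.66°;  2α = 77.32°
n_0 = (+0.8668, +0.4987)
n_1 = (+0.3649, +0.9311)
n_2 = (-0.6328, +0.7743)
n_3 = (-0.9996, +0.0284)
n_4 = (-0.7995, -0.6007)
n_5 = (+0.7339, -0.6793)
  (0,1): δ = 141.31°  ·
  (0,2): δ = 80.66°  ·
  (0,3): δ = 31.54°  ✓
  (0,4): δ = 7.00°  ✓
  (0,5): δ = 107.30°  ·
  (1,2): δ = 119.34°  ·
  (1,3): δ = 70.23°  ✓
  (1,4): δ = 31.68°  ✓
  (1,5): δ = 68.61°  ✓
  (2,3): δ = 130.89°  ·
  (2,4): δ = 92.34°  ·
  (2,5): δ = 7.96°  ✓
  (3,4): δ = 141.45°  ·
  (3,5): δ = 41.16°  ✓
  (4,5): δ = 79.70°  ·
antipodal pairs: 7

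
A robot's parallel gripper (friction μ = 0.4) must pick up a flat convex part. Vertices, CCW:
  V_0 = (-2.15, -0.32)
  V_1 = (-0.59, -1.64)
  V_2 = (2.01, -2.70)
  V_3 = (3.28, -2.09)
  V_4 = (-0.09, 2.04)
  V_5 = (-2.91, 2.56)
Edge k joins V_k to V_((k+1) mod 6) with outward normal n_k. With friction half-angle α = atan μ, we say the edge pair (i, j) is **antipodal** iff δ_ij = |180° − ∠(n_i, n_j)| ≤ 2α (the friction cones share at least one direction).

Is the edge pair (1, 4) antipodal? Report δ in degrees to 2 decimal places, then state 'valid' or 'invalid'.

δ = 11.73°, valid

α = atan 0.4 = 21.80°;  2α = 43.60°
edge 1: e_1 = (+2.60, -1.06);  n_1 = (-0.3775, -0.9260)
edge 4: e_4 = (-2.82, +0.52);  n_4 = (+0.1813, +0.9834)
∠(n_1, n_4) = 168.27°
δ = |180° − 168.27°| = 11.73°
11.73° ≤ 2α = 43.60°  →  valid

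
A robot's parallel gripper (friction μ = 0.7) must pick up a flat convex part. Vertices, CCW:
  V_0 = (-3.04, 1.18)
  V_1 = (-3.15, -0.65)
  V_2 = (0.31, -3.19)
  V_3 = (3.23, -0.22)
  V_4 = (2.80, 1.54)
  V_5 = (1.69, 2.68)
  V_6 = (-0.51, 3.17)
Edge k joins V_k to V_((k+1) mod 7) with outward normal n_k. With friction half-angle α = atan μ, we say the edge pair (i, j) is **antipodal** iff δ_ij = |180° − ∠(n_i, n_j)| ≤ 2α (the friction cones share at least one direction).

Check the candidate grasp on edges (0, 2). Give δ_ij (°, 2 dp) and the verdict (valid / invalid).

δ = 41.07°, valid

α = atan 0.7 = 34.99°;  2α = 69.98°
edge 0: e_0 = (-0.11, -1.83);  n_0 = (-0.9982, +0.0600)
edge 2: e_2 = (+2.92, +2.97);  n_2 = (+0.7131, -0.7011)
∠(n_0, n_2) = 138.93°
δ = |180° − 138.93°| = 41.07°
41.07° ≤ 2α = 69.98°  →  valid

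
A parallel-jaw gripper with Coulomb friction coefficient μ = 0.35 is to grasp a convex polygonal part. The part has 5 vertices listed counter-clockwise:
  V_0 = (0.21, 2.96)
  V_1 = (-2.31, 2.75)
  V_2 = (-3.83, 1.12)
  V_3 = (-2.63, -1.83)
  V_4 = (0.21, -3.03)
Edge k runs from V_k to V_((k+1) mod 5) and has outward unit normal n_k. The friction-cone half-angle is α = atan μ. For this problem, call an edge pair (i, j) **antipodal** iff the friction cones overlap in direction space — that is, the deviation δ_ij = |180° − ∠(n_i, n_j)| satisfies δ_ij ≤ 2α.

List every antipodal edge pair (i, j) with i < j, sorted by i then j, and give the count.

α = atan 0.35 = 19.29°;  2α = 38.58°
n_0 = (-0.0830, +0.9965)
n_1 = (-0.7314, +0.6820)
n_2 = (-0.9263, -0.3768)
n_3 = (-0.3892, -0.9211)
n_4 = (+1.0000, -0.0000)
  (0,1): δ = 137.76°  ·
  (0,2): δ = 72.63°  ·
  (0,3): δ = 27.67°  ✓
  (0,4): δ = 85.24°  ·
  (1,2): δ = 114.86°  ·
  (1,3): δ = 69.91°  ·
  (1,4): δ = 43.00°  ·
  (2,3): δ = 135.04°  ·
  (2,4): δ = 22.14°  ✓
  (3,4): δ = 67.09°  ·
antipodal pairs: 2

count = 2; pairs: (0,3), (2,4)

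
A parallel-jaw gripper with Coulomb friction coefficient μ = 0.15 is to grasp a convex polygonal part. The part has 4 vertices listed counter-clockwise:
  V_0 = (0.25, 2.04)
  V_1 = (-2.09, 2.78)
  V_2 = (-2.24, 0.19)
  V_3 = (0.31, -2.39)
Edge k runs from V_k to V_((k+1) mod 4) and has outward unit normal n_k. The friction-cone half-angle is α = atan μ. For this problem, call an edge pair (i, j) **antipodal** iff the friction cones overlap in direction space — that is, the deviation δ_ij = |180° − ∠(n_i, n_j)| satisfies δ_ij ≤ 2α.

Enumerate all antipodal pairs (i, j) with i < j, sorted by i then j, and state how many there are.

α = atan 0.15 = 8.53°;  2α = 17.06°
n_0 = (+0.3015, +0.9535)
n_1 = (-0.9983, +0.0578)
n_2 = (-0.7112, -0.7030)
n_3 = (+0.9999, +0.0135)
  (0,1): δ = 75.77°  ·
  (0,2): δ = 27.79°  ·
  (0,3): δ = 108.32°  ·
  (1,2): δ = 132.02°  ·
  (1,3): δ = 4.09°  ✓
  (2,3): δ = 43.89°  ·
antipodal pairs: 1

count = 1; pairs: (1,3)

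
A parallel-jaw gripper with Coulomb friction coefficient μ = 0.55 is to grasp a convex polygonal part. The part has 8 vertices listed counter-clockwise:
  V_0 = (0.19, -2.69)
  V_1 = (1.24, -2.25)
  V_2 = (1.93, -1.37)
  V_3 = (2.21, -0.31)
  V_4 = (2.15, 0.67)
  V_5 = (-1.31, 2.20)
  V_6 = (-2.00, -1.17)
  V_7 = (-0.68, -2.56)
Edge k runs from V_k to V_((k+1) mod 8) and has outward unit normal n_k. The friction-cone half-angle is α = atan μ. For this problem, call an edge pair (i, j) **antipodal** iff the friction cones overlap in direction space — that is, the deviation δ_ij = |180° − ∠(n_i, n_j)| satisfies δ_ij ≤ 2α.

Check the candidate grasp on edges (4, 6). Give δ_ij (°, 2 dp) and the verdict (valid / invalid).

δ = 22.62°, valid

α = atan 0.55 = 28.81°;  2α = 57.62°
edge 4: e_4 = (-3.46, +1.53);  n_4 = (+0.4044, +0.9146)
edge 6: e_6 = (+1.32, -1.39);  n_6 = (-0.7251, -0.6886)
∠(n_4, n_6) = 157.38°
δ = |180° − 157.38°| = 22.62°
22.62° ≤ 2α = 57.62°  →  valid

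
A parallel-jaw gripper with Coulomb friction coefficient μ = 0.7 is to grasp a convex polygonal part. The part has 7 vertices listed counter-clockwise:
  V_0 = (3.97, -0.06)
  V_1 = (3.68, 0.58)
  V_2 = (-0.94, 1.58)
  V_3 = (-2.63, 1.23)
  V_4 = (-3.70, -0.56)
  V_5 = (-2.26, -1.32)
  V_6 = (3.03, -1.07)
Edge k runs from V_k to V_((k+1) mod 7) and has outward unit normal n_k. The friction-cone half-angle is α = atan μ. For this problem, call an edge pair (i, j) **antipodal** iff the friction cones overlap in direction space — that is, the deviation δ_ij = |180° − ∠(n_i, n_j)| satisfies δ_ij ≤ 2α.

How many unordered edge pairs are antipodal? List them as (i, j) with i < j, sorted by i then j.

α = atan 0.7 = 34.99°;  2α = 69.98°
n_0 = (+0.9109, +0.4127)
n_1 = (+0.2116, +0.9774)
n_2 = (-0.2028, +0.9792)
n_3 = (-0.8583, +0.5131)
n_4 = (-0.4668, -0.8844)
n_5 = (+0.0472, -0.9989)
n_6 = (+0.7320, -0.6813)
  (0,1): δ = 126.59°  ·
  (0,2): δ = 102.68°  ·
  (0,3): δ = 55.25°  ✓
  (0,4): δ = 37.80°  ✓
  (0,5): δ = 68.33°  ✓
  (0,6): δ = 112.68°  ·
  (1,2): δ = 156.09°  ·
  (1,3): δ = 108.66°  ·
  (1,4): δ = 15.61°  ✓
  (1,5): δ = 14.92°  ✓
  (1,6): δ = 59.27°  ✓
  (2,3): δ = 132.57°  ·
  (2,4): δ = 39.52°  ✓
  (2,5): δ = 8.99°  ✓
  (2,6): δ = 35.36°  ✓
  (3,4): δ = 86.95°  ·
  (3,5): δ = 56.42°  ✓
  (3,6): δ = 12.07°  ✓
  (4,5): δ = 149.47°  ·
  (4,6): δ = 105.12°  ·
  (5,6): δ = 135.65°  ·
antipodal pairs: 11

count = 11; pairs: (0,3), (0,4), (0,5), (1,4), (1,5), (1,6), (2,4), (2,5), (2,6), (3,5), (3,6)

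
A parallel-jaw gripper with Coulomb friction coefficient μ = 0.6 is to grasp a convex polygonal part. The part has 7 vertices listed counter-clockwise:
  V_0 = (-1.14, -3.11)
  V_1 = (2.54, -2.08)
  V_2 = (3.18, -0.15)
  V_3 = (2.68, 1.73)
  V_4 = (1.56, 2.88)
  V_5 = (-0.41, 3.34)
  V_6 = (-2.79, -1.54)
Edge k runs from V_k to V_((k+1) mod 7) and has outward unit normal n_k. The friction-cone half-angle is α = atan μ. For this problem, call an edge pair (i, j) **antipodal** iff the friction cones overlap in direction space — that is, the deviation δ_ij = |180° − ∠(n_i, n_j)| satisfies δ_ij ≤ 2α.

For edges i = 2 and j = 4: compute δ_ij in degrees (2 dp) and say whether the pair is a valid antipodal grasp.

δ = 118.04°, invalid

α = atan 0.6 = 30.96°;  2α = 61.93°
edge 2: e_2 = (-0.50, +1.88);  n_2 = (+0.9664, +0.2570)
edge 4: e_4 = (-1.97, +0.46);  n_4 = (+0.2274, +0.9738)
∠(n_2, n_4) = 61.96°
δ = |180° − 61.96°| = 118.04°
118.04° > 2α = 61.93°  →  invalid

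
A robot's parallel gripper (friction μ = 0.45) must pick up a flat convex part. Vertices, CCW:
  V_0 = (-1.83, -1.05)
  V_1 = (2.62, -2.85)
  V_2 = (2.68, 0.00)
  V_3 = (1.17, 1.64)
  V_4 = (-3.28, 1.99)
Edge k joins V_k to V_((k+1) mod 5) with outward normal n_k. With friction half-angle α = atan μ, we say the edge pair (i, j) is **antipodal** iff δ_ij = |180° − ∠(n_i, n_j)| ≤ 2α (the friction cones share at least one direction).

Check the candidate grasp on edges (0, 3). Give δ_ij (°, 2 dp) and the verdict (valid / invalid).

α = atan 0.45 = 24.23°;  2α = 48.46°
edge 0: e_0 = (+4.45, -1.80);  n_0 = (-0.3750, -0.9270)
edge 3: e_3 = (-4.45, +0.35);  n_3 = (+0.0784, +0.9969)
∠(n_0, n_3) = 162.47°
δ = |180° − 162.47°| = 17.53°
17.53° ≤ 2α = 48.46°  →  valid

δ = 17.53°, valid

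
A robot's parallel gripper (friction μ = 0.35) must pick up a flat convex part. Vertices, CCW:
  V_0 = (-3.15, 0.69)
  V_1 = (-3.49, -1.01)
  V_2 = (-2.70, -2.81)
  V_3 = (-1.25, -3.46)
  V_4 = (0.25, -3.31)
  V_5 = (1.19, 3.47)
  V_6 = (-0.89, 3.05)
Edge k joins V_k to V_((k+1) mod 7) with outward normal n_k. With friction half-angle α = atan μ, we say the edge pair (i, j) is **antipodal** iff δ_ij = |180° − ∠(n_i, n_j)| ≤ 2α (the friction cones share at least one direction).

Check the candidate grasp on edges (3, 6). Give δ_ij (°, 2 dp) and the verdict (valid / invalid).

δ = 40.53°, invalid

α = atan 0.35 = 19.29°;  2α = 38.58°
edge 3: e_3 = (+1.50, +0.15);  n_3 = (+0.0995, -0.9950)
edge 6: e_6 = (-2.26, -2.36);  n_6 = (-0.7222, +0.6916)
∠(n_3, n_6) = 139.47°
δ = |180° − 139.47°| = 40.53°
40.53° > 2α = 38.58°  →  invalid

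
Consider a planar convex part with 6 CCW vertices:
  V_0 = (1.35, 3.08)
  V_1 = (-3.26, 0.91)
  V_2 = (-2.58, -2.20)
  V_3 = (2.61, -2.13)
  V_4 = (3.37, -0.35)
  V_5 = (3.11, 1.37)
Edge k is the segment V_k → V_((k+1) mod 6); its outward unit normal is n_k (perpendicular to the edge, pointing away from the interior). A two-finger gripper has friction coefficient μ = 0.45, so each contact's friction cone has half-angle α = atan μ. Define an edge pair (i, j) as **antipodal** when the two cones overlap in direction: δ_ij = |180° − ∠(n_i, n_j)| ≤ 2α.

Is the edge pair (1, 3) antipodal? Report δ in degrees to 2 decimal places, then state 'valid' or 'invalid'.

δ = 35.45°, valid

α = atan 0.45 = 24.23°;  2α = 48.46°
edge 1: e_1 = (+0.68, -3.11);  n_1 = (-0.9769, -0.2136)
edge 3: e_3 = (+0.76, +1.78);  n_3 = (+0.9197, -0.3927)
∠(n_1, n_3) = 144.55°
δ = |180° − 144.55°| = 35.45°
35.45° ≤ 2α = 48.46°  →  valid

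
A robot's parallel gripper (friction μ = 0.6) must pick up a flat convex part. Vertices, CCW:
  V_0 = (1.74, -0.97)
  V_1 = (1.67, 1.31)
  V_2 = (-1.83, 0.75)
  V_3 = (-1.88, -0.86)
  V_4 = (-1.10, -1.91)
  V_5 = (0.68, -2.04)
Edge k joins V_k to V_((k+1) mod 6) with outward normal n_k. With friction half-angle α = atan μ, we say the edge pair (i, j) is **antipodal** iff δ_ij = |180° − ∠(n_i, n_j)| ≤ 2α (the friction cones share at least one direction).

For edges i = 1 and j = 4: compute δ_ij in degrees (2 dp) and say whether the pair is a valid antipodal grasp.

δ = 13.27°, valid

α = atan 0.6 = 30.96°;  2α = 61.93°
edge 1: e_1 = (-3.50, -0.56);  n_1 = (-0.1580, +0.9874)
edge 4: e_4 = (+1.78, -0.13);  n_4 = (-0.0728, -0.9973)
∠(n_1, n_4) = 166.73°
δ = |180° − 166.73°| = 13.27°
13.27° ≤ 2α = 61.93°  →  valid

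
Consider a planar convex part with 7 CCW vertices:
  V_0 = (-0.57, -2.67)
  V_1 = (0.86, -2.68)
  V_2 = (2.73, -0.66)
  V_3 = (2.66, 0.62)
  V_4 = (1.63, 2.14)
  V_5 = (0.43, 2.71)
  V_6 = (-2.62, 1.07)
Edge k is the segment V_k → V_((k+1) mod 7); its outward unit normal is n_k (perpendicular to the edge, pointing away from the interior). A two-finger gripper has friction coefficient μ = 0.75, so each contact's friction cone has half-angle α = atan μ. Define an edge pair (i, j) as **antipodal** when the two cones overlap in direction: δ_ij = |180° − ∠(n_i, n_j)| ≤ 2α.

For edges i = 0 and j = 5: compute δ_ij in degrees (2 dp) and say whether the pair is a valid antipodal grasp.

δ = 28.67°, valid

α = atan 0.75 = 36.87°;  2α = 73.74°
edge 0: e_0 = (+1.43, -0.01);  n_0 = (-0.0070, -1.0000)
edge 5: e_5 = (-3.05, -1.64);  n_5 = (-0.4736, +0.8807)
∠(n_0, n_5) = 151.33°
δ = |180° − 151.33°| = 28.67°
28.67° ≤ 2α = 73.74°  →  valid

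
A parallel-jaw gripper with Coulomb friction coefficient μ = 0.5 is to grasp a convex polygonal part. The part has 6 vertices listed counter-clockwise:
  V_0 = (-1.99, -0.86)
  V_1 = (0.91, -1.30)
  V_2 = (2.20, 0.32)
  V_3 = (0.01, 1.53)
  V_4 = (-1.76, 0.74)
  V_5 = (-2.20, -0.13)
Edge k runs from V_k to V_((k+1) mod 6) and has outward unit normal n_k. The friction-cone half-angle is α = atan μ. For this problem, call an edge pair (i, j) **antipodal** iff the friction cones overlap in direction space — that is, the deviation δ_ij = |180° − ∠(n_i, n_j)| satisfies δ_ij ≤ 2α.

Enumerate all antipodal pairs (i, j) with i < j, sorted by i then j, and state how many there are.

α = atan 0.5 = 26.57°;  2α = 53.13°
n_0 = (-0.1500, -0.9887)
n_1 = (+0.7823, -0.6229)
n_2 = (+0.4836, +0.8753)
n_3 = (-0.4076, +0.9132)
n_4 = (-0.8924, +0.4513)
n_5 = (-0.9610, -0.2765)
  (0,1): δ = 119.90°  ·
  (0,2): δ = 20.29°  ✓
  (0,3): δ = 32.68°  ✓
  (0,4): δ = 71.80°  ·
  (0,5): δ = 114.68°  ·
  (1,2): δ = 80.39°  ·
  (1,3): δ = 27.42°  ✓
  (1,4): δ = 11.70°  ✓
  (1,5): δ = 54.58°  ·
  (2,3): δ = 127.03°  ·
  (2,4): δ = 87.91°  ·
  (2,5): δ = 45.03°  ✓
  (3,4): δ = 140.88°  ·
  (3,5): δ = 98.00°  ·
  (4,5): δ = 137.12°  ·
antipodal pairs: 5

count = 5; pairs: (0,2), (0,3), (1,3), (1,4), (2,5)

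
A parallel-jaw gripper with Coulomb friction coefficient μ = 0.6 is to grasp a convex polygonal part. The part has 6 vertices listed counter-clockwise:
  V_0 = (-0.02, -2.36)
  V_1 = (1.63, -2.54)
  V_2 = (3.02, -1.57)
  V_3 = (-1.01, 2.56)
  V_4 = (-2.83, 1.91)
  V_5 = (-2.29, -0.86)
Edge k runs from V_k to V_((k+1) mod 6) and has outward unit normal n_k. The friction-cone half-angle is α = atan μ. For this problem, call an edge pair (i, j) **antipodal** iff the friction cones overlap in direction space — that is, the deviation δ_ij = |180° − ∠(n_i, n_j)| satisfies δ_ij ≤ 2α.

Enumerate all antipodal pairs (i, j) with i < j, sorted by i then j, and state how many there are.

count = 6; pairs: (0,2), (0,3), (1,3), (2,4), (2,5), (3,5)

α = atan 0.6 = 30.96°;  2α = 61.93°
n_0 = (-0.1084, -0.9941)
n_1 = (+0.5723, -0.8201)
n_2 = (+0.7157, +0.6984)
n_3 = (-0.3363, +0.9417)
n_4 = (-0.9815, -0.1913)
n_5 = (-0.5513, -0.8343)
  (0,1): δ = 138.87°  ·
  (0,2): δ = 39.48°  ✓
  (0,3): δ = 25.88°  ✓
  (0,4): δ = 107.26°  ·
  (0,5): δ = 152.77°  ·
  (1,2): δ = 80.61°  ·
  (1,3): δ = 15.26°  ✓
  (1,4): δ = 66.12°  ·
  (1,5): δ = 111.63°  ·
  (2,3): δ = 114.64°  ·
  (2,4): δ = 33.27°  ✓
  (2,5): δ = 12.25°  ✓
  (3,4): δ = 98.62°  ·
  (3,5): δ = 53.11°  ✓
  (4,5): δ = 134.49°  ·
antipodal pairs: 6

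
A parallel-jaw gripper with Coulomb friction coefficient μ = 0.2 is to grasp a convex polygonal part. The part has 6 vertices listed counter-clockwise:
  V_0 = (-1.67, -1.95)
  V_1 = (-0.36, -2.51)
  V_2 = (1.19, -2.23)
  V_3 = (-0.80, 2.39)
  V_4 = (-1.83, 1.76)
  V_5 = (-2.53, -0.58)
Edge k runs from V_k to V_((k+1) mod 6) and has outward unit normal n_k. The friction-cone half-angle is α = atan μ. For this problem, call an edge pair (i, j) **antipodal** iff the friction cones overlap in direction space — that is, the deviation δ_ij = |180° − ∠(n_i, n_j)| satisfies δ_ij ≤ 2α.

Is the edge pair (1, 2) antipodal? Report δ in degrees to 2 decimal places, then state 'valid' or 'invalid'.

α = atan 0.2 = 11.31°;  2α = 22.62°
edge 1: e_1 = (+1.55, +0.28);  n_1 = (+0.1778, -0.9841)
edge 2: e_2 = (-1.99, +4.62);  n_2 = (+0.9184, +0.3956)
∠(n_1, n_2) = 103.06°
δ = |180° − 103.06°| = 76.94°
76.94° > 2α = 22.62°  →  invalid

δ = 76.94°, invalid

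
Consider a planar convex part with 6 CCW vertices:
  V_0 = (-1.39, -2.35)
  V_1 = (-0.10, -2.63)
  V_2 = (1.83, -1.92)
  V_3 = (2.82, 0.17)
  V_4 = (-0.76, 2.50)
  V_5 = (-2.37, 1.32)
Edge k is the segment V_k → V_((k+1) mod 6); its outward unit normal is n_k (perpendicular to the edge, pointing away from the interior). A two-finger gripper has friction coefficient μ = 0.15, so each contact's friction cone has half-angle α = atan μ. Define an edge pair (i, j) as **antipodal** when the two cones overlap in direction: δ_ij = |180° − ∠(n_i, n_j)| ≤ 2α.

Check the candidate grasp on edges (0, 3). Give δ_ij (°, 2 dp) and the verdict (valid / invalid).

α = atan 0.15 = 8.53°;  2α = 17.06°
edge 0: e_0 = (+1.29, -0.28);  n_0 = (-0.2121, -0.9772)
edge 3: e_3 = (-3.58, +2.33);  n_3 = (+0.5455, +0.8381)
∠(n_0, n_3) = 159.19°
δ = |180° − 159.19°| = 20.81°
20.81° > 2α = 17.06°  →  invalid

δ = 20.81°, invalid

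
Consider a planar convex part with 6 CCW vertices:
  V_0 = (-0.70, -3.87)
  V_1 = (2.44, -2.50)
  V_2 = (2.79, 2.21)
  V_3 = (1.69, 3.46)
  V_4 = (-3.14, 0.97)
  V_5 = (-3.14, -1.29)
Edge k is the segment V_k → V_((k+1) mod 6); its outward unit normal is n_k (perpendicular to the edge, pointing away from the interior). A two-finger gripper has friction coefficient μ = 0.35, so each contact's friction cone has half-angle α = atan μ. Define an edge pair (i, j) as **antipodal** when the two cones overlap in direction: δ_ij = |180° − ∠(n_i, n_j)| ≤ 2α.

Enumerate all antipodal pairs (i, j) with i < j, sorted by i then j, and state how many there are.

α = atan 0.35 = 19.29°;  2α = 38.58°
n_0 = (+0.3999, -0.9166)
n_1 = (+0.9973, -0.0741)
n_2 = (+0.7507, +0.6606)
n_3 = (-0.4582, +0.8888)
n_4 = (-1.0000, -0.0000)
n_5 = (-0.7265, -0.6871)
  (0,1): δ = 117.82°  ·
  (0,2): δ = 72.22°  ·
  (0,3): δ = 3.70°  ✓
  (0,4): δ = 66.43°  ·
  (0,5): δ = 109.83°  ·
  (1,2): δ = 134.40°  ·
  (1,3): δ = 58.48°  ·
  (1,4): δ = 4.25°  ✓
  (1,5): δ = 47.65°  ·
  (2,3): δ = 104.08°  ·
  (2,4): δ = 41.35°  ·
  (2,5): δ = 2.05°  ✓
  (3,4): δ = 117.27°  ·
  (3,5): δ = 73.87°  ·
  (4,5): δ = 136.60°  ·
antipodal pairs: 3

count = 3; pairs: (0,3), (1,4), (2,5)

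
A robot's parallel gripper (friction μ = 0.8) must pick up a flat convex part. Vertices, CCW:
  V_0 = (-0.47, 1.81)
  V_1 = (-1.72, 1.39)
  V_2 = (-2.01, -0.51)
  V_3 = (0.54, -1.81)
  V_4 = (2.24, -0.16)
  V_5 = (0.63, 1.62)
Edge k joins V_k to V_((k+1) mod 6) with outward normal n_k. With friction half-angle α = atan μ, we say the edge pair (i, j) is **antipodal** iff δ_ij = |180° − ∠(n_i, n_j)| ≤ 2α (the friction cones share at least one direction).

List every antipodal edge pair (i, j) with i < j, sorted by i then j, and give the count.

count = 7; pairs: (0,2), (0,3), (1,3), (1,4), (2,4), (2,5), (3,5)

α = atan 0.8 = 38.66°;  2α = 77.32°
n_0 = (-0.3185, +0.9479)
n_1 = (-0.9886, +0.1509)
n_2 = (-0.4542, -0.8909)
n_3 = (+0.6965, -0.7176)
n_4 = (+0.7416, +0.6708)
n_5 = (+0.1702, +0.9854)
  (0,1): δ = 117.25°  ·
  (0,2): δ = 45.59°  ✓
  (0,3): δ = 25.57°  ✓
  (0,4): δ = 113.56°  ·
  (0,5): δ = 151.63°  ·
  (1,2): δ = 108.33°  ·
  (1,3): δ = 37.18°  ✓
  (1,4): δ = 50.81°  ✓
  (1,5): δ = 88.88°  ·
  (2,3): δ = 108.84°  ·
  (2,4): δ = 20.86°  ✓
  (2,5): δ = 17.21°  ✓
  (3,4): δ = 92.02°  ·
  (3,5): δ = 53.94°  ✓
  (4,5): δ = 141.93°  ·
antipodal pairs: 7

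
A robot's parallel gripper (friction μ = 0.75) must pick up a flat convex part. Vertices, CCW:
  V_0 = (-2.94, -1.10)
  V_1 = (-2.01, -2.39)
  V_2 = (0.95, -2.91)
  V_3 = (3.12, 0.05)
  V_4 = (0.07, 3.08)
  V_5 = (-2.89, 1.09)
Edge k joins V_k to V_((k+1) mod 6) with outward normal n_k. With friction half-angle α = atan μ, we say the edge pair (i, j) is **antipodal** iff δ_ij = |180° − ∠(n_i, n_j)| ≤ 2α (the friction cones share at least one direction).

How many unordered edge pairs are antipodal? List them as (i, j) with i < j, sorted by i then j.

count = 7; pairs: (0,2), (0,3), (1,3), (1,4), (2,4), (2,5), (3,5)

α = atan 0.75 = 36.87°;  2α = 73.74°
n_0 = (-0.8112, -0.5848)
n_1 = (-0.1730, -0.9849)
n_2 = (+0.8065, -0.5912)
n_3 = (+0.7048, +0.7094)
n_4 = (-0.5579, +0.8299)
n_5 = (-0.9997, +0.0228)
  (0,1): δ = 135.75°  ·
  (0,2): δ = 72.03°  ✓
  (0,3): δ = 9.40°  ✓
  (0,4): δ = 88.12°  ·
  (0,5): δ = 142.90°  ·
  (1,2): δ = 116.28°  ·
  (1,3): δ = 34.85°  ✓
  (1,4): δ = 43.88°  ✓
  (1,5): δ = 98.66°  ·
  (2,3): δ = 98.57°  ·
  (2,4): δ = 19.84°  ✓
  (2,5): δ = 34.94°  ✓
  (3,4): δ = 101.28°  ·
  (3,5): δ = 46.50°  ✓
  (4,5): δ = 125.22°  ·
antipodal pairs: 7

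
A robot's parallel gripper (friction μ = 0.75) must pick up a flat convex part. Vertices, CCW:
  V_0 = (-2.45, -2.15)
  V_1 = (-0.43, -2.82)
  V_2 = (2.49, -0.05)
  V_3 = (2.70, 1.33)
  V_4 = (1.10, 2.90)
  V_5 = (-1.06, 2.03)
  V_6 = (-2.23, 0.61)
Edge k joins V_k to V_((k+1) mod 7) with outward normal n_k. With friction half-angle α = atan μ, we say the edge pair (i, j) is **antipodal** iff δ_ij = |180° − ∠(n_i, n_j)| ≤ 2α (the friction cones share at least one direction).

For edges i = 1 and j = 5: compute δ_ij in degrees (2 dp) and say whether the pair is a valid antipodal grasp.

δ = 7.02°, valid

α = atan 0.75 = 36.87°;  2α = 73.74°
edge 1: e_1 = (+2.92, +2.77);  n_1 = (+0.6882, -0.7255)
edge 5: e_5 = (-1.17, -1.42);  n_5 = (-0.7718, +0.6359)
∠(n_1, n_5) = 172.98°
δ = |180° − 172.98°| = 7.02°
7.02° ≤ 2α = 73.74°  →  valid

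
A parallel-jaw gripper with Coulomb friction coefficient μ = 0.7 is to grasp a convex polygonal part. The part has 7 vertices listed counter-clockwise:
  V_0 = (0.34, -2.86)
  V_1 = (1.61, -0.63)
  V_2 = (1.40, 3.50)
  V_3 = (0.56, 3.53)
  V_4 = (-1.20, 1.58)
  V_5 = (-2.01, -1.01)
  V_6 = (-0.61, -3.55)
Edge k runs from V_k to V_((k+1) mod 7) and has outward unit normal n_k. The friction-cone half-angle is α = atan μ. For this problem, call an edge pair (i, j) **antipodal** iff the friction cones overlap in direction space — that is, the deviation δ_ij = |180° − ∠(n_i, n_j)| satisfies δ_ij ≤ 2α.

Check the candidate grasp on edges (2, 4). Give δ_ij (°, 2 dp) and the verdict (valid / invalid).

δ = 105.32°, invalid

α = atan 0.7 = 34.99°;  2α = 69.98°
edge 2: e_2 = (-0.84, +0.03);  n_2 = (+0.0357, +0.9994)
edge 4: e_4 = (-0.81, -2.59);  n_4 = (-0.9544, +0.2985)
∠(n_2, n_4) = 74.68°
δ = |180° − 74.68°| = 105.32°
105.32° > 2α = 69.98°  →  invalid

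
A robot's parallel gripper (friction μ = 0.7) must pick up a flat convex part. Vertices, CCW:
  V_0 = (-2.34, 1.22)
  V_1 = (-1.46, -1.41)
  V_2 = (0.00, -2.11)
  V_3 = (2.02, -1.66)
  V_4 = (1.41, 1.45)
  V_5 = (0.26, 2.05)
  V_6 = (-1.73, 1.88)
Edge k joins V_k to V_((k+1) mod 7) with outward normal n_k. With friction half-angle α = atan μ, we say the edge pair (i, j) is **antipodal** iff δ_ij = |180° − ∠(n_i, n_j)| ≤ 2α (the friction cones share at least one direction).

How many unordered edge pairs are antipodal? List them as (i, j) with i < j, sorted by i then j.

α = atan 0.7 = 34.99°;  2α = 69.98°
n_0 = (-0.9483, -0.3173)
n_1 = (-0.4323, -0.9017)
n_2 = (+0.2174, -0.9761)
n_3 = (+0.9813, +0.1925)
n_4 = (+0.4626, +0.8866)
n_5 = (-0.0851, +0.9964)
n_6 = (-0.7344, +0.6787)
  (0,1): δ = 134.12°  ·
  (0,2): δ = 95.94°  ·
  (0,3): δ = 7.40°  ✓
  (0,4): δ = 43.95°  ✓
  (0,5): δ = 76.38°  ·
  (0,6): δ = 118.75°  ·
  (1,2): δ = 141.83°  ·
  (1,3): δ = 53.29°  ✓
  (1,4): δ = 1.94°  ✓
  (1,5): δ = 30.50°  ✓
  (1,6): δ = 72.87°  ·
  (2,3): δ = 91.46°  ·
  (2,4): δ = 40.11°  ✓
  (2,5): δ = 7.68°  ✓
  (2,6): δ = 34.70°  ✓
  (3,4): δ = 128.65°  ·
  (3,5): δ = 96.21°  ·
  (3,6): δ = 53.84°  ✓
  (4,5): δ = 147.56°  ·
  (4,6): δ = 105.19°  ·
  (5,6): δ = 137.63°  ·
antipodal pairs: 9

count = 9; pairs: (0,3), (0,4), (1,3), (1,4), (1,5), (2,4), (2,5), (2,6), (3,6)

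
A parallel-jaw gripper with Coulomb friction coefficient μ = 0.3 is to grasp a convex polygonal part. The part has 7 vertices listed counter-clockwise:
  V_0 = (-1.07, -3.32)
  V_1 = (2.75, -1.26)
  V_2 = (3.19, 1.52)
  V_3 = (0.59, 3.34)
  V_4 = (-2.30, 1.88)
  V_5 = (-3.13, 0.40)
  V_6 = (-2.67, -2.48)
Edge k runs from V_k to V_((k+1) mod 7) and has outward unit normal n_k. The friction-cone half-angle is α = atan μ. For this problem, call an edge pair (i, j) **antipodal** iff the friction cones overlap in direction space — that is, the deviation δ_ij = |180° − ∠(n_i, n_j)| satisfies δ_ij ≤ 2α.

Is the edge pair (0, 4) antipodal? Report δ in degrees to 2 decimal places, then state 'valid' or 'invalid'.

δ = 32.38°, valid

α = atan 0.3 = 16.70°;  2α = 33.40°
edge 0: e_0 = (+3.82, +2.06);  n_0 = (+0.4746, -0.8802)
edge 4: e_4 = (-0.83, -1.48);  n_4 = (-0.8722, +0.4891)
∠(n_0, n_4) = 147.62°
δ = |180° − 147.62°| = 32.38°
32.38° ≤ 2α = 33.40°  →  valid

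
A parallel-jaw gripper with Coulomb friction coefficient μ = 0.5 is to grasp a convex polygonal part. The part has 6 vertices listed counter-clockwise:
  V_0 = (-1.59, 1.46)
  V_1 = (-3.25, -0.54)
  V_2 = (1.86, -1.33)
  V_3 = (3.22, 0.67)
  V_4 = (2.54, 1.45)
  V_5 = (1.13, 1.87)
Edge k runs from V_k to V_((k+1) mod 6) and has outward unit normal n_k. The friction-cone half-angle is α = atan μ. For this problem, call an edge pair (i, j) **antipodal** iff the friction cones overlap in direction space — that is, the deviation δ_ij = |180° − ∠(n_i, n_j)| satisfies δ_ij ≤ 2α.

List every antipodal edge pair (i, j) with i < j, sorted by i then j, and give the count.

α = atan 0.5 = 26.57°;  2α = 53.13°
n_0 = (-0.7695, +0.6387)
n_1 = (-0.1528, -0.9883)
n_2 = (+0.8269, -0.5623)
n_3 = (+0.7538, +0.6571)
n_4 = (+0.2855, +0.9584)
n_5 = (-0.1491, +0.9888)
  (0,1): δ = 59.10°  ·
  (0,2): δ = 5.48°  ✓
  (0,3): δ = 80.77°  ·
  (0,4): δ = 113.11°  ·
  (0,5): δ = 138.26°  ·
  (1,2): δ = 115.43°  ·
  (1,3): δ = 40.13°  ✓
  (1,4): δ = 7.80°  ✓
  (1,5): δ = 17.36°  ✓
  (2,3): δ = 104.70°  ·
  (2,4): δ = 72.37°  ·
  (2,5): δ = 47.21°  ✓
  (3,4): δ = 147.67°  ·
  (3,5): δ = 122.51°  ·
  (4,5): δ = 154.84°  ·
antipodal pairs: 5

count = 5; pairs: (0,2), (1,3), (1,4), (1,5), (2,5)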